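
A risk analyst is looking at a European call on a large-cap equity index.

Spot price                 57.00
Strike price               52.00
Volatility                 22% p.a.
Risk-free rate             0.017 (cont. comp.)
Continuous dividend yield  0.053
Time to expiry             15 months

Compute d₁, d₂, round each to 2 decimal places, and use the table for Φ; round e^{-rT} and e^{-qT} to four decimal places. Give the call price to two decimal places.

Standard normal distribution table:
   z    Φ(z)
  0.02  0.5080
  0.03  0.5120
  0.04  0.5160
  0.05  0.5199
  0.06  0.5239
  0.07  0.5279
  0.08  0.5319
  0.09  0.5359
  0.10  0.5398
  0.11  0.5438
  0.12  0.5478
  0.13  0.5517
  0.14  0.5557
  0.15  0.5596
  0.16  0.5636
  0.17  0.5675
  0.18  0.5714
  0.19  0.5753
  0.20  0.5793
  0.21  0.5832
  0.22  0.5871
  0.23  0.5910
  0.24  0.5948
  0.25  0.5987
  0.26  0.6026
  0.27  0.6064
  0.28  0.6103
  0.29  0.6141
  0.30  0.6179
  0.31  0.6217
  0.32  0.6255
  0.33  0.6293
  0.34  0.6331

σ√T = 0.22 × 1.1180 = 0.2460
d₁ = [ln(57/52) + (0.017 − 0.053 + 0.22²/2)·1.25] / 0.2460 = [0.0918 − 0.0147] / 0.2460 = 0.3133 → 0.31
d₂ = d₁ − σ√T = 0.3133 − 0.2460 = 0.0673 → 0.07
e^(−qT) = e^(−0.053·1.25) = 0.9359;  e^(−rT) = e^(−0.017·1.25) = 0.9790
C = 57·0.9359·N(0.31) − 52·0.9790·N(0.07) = 57·0.9359·0.6217 − 52·0.9790·0.5279 = 33.1654 − 26.8743 = 6.2911

6.29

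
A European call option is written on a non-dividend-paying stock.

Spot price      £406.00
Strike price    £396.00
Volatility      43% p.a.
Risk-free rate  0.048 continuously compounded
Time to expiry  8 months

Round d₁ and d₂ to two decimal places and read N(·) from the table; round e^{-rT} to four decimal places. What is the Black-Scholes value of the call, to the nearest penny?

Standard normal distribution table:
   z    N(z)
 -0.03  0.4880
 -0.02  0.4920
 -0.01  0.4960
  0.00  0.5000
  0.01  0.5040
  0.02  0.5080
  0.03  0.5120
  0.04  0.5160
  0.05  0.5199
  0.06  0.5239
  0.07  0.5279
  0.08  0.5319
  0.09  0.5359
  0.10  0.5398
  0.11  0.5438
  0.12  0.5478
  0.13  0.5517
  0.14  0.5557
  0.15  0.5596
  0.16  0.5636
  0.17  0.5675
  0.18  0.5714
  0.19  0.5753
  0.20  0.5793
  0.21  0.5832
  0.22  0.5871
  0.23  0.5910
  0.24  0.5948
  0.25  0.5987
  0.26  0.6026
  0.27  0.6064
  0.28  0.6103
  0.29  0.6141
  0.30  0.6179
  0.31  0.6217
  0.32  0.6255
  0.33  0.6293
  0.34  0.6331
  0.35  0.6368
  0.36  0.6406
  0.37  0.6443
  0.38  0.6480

£66.81

σ√T = 0.43 × 0.8165 = 0.3511
ln(S/K) + (r + σ²/2)T = ln(406/396) + (0.048 + 0.43²/2)·0.6667 = 0.0249 + 0.0936 = 0.1186
d₁ = 0.1186 / 0.3511 = 0.3377 which rounds to 0.34
d₂ = d₁ − σ√T = 0.3377 − 0.3511 = -0.0134 which rounds to -0.01
e^(−rT) = e^(−0.048·0.6667) = 0.9685
C = 406·N(0.34) − 396·0.9685·N(-0.01) = 406·0.6331 − 396·0.9685·0.4960 = 257.0386 − 190.2289 = 66.8097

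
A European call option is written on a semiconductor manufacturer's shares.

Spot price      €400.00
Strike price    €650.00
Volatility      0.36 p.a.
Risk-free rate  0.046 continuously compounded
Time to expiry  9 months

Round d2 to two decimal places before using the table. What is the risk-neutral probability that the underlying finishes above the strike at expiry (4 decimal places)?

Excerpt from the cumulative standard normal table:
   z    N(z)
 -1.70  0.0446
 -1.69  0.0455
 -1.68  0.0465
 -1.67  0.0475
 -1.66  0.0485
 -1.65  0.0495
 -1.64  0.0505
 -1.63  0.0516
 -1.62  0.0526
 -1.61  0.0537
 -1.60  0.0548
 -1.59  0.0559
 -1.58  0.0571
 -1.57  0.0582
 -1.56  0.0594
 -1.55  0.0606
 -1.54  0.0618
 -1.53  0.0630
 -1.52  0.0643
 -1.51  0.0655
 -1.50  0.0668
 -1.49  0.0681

σ√T = 0.36·√0.75 = 0.3118
ln(S/K) + (r + σ²/2)T = ln(400/650) + (0.046 + 0.36²/2)·0.75 = -0.4855 + 0.0831 = -0.4024
d₁ = -0.4024 / 0.3118 = -1.2907 ⇒ -1.29
d₂ = d₁ − σ√T = -1.2907 − 0.3118 = -1.6025 ⇒ -1.60
Pr(exercise) under Q = N(d₂) = 0.0548

0.0548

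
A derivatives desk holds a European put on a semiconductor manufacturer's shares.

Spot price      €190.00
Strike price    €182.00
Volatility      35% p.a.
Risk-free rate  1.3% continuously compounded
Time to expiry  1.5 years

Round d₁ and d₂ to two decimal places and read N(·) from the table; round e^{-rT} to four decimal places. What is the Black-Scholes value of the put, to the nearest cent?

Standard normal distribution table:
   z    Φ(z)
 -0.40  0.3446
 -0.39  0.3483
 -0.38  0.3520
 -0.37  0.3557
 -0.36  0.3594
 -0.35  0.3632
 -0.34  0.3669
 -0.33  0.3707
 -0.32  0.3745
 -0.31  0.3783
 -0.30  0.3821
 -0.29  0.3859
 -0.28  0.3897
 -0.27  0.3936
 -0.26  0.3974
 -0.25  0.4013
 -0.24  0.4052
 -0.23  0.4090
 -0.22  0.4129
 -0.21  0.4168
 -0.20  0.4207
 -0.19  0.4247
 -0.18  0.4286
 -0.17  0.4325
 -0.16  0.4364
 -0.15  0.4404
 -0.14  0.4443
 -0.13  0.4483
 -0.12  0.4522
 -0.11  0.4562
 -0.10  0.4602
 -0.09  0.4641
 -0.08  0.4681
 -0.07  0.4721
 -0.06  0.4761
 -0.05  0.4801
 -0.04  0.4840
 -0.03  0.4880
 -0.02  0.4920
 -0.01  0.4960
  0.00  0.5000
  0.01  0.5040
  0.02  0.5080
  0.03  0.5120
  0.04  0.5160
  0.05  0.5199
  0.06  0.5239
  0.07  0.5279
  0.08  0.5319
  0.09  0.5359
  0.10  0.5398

€25.94

σ√T = 0.35 × 1.2247 = 0.4287
d₁ = [ln(190/182) + (0.013 + ½·0.35²)·1.5] / (σ√T) = (0.0430 + 0.1114) / 0.4287 = 0.3602 ≈ 0.36
d₂ = 0.3602 − 0.4287 = -0.0685 ≈ -0.07
e^(−rT) = e^(−0.013·1.5) = 0.9807
N(−d₂) = N(0.07) = 0.5279;  N(−d₁) = N(-0.36) = 0.3594
P = 182·0.9807·0.5279 − 190·0.3594 = 94.2235 − 68.2860 = 25.9375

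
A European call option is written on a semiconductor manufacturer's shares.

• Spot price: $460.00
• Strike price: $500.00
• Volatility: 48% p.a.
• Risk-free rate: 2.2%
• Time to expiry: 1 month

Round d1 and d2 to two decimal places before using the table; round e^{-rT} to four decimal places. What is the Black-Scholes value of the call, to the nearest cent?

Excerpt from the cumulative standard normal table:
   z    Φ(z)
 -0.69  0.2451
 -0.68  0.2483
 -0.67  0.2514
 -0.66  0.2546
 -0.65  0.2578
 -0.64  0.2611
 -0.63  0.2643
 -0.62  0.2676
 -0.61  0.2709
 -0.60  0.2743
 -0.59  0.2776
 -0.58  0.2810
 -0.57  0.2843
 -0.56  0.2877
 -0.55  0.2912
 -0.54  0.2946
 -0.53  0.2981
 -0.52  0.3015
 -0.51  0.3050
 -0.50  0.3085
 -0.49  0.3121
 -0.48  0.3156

σ√T = 0.48 × 0.2887 = 0.1386
d₁ = [ln(460/500) + (0.022 + 0.48²/2)·0.08333] / 0.1386 = [-0.0834 + 0.0114] / 0.1386 = -0.5192 ≈ -0.52
d₂ = d₁ − σ√T = -0.5192 − 0.1386 = -0.6578 ≈ -0.66
exp(−rT) = exp(−0.022·0.08333) = 0.9982
N(d₁) = N(-0.52) = 0.3015;  N(d₂) = N(-0.66) = 0.2546
C = 460·0.3015 − 500·0.9982·0.2546 = 138.6900 − 127.0709 = 11.6191

$11.62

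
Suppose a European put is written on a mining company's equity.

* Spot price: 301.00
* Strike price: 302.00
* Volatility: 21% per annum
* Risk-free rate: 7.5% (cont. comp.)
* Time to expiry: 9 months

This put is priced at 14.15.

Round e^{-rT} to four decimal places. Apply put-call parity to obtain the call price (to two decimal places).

29.67

exp(−rT) = exp(−0.075·0.75) = 0.9453
Put-call parity: C − P = S − K·e^(−rT) = 301 − 302·0.9453 = 301 − 285.4806 = 15.5194
C = P + (C − P) = 14.15 + (15.5194) = 29.6694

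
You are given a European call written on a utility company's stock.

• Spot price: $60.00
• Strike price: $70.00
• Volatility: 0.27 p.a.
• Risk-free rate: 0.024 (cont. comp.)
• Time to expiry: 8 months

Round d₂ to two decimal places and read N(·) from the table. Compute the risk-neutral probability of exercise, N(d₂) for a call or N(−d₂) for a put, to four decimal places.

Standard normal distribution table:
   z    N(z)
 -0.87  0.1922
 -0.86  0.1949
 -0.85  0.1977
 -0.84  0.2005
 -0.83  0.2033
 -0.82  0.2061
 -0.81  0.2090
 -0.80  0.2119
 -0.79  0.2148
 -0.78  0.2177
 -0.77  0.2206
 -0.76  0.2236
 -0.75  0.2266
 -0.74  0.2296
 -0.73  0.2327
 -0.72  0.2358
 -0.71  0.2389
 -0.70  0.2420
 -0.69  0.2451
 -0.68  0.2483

σ√T = 0.27 × 0.8165 = 0.2205
d₁ = [ln(60/70) + (0.024 + 0.27²/2)·0.6667] / 0.2205 = [-0.1542 + 0.0403] / 0.2205 = -0.5164 ≈ -0.52
d₂ = d₁ − σ√T = -0.5164 − 0.2205 = -0.7369 ≈ -0.74
Risk-neutral Pr[S_T > K] = N(d₂) = N(-0.74) = 0.2296

0.2296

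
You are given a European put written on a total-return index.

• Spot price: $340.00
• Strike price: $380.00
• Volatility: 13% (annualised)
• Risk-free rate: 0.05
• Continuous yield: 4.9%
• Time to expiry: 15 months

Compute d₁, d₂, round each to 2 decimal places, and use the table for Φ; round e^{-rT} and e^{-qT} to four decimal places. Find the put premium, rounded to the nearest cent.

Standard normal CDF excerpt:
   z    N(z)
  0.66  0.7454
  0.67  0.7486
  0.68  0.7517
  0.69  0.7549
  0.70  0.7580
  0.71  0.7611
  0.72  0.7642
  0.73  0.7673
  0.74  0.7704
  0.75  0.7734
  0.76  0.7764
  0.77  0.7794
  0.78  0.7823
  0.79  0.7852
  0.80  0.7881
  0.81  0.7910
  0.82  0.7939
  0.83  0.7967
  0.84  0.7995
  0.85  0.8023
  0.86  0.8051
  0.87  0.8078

$44.00

T = 1.25;  σ√T = 0.1453
d₁ = [ln(340/380) + (0.05 − 0.049 + 0.13²/2)·1.25] / 0.1453 = [-0.1112 + 0.0118] / 0.1453 = -0.6840 which rounds to -0.68
d₂ = d₁ − σ√T = -0.6840 − 0.1453 = -0.8293 which rounds to -0.83
exp(−qT) = exp(−0.049·1.25) = 0.9406;  exp(−rT) = exp(−0.05·1.25) = 0.9394
N(−d₂) = N(0.83) = 0.7967;  N(−d₁) = N(0.68) = 0.7517
P = 380·0.9394·0.7967 − 340·0.9406·0.7517 = 284.3996 − 240.3967 = 44.0029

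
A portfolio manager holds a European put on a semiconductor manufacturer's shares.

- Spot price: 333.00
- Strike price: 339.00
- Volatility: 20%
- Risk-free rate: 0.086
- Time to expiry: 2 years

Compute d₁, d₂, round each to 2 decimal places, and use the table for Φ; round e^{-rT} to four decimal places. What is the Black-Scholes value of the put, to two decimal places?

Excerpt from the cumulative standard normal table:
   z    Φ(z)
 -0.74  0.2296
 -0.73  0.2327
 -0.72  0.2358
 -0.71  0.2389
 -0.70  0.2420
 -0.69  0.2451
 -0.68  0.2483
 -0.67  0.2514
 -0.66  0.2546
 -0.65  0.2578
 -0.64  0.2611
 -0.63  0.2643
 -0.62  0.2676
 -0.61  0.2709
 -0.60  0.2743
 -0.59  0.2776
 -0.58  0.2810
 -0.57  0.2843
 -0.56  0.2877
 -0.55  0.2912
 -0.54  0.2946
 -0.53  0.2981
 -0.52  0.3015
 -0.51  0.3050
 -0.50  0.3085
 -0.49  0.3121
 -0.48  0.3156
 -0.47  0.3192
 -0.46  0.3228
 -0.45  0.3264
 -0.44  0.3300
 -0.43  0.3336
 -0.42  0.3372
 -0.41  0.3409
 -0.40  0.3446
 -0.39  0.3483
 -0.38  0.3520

σ√T = 0.2·√2 = 0.2828
d₁ = [ln(333/339) + (0.086 + 0.2²/2)·2] / 0.2828 = [-0.0179 + 0.2120] / 0.2828 = 0.6864 → 0.69
d₂ = d₁ − σ√T = 0.6864 − 0.2828 = 0.4036 → 0.40
e^(−rT) = e^(−0.086·2) = 0.8420
N(−d₂) = N(-0.40) = 0.3446;  N(−d₁) = N(-0.69) = 0.2451
P = 339·0.8420·0.3446 − 333·0.2451 = 98.3619 − 81.6183 = 16.7436

16.74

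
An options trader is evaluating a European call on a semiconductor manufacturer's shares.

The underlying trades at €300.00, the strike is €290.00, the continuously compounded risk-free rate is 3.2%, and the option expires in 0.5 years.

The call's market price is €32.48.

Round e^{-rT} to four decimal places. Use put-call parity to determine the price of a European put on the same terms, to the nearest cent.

exp(−rT) = exp(−0.032·0.5) = 0.9841
Put-call parity: C − P = S − K·e^(−rT) = 300 − 290·0.9841 = 300 − 285.3890 = 14.6110
P = C − (C − P) = 32.48 − (14.6110) = 17.8690

€17.87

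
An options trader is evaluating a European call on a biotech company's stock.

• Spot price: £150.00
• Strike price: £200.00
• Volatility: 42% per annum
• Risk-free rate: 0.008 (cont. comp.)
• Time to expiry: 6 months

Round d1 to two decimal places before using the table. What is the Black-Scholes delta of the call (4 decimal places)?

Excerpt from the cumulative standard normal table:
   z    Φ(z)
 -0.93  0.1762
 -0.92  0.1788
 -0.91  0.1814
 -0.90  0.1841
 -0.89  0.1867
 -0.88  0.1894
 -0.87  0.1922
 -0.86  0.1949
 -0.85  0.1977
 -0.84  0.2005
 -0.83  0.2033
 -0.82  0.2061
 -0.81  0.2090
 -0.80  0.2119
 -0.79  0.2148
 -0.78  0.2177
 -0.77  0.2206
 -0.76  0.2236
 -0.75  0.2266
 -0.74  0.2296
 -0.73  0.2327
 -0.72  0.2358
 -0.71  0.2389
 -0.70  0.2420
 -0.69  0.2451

0.2090

T = 0.5;  σ√T = 0.2970
d₁ = [ln(150/200) + (0.008 + 0.42²/2)·0.5] / 0.2970 = [-0.2877 + 0.0481] / 0.2970 = -0.8067 ⇒ -0.81
N(d₁) = N(-0.81) = 0.2090
Δ_call = N(d₁) = 0.2090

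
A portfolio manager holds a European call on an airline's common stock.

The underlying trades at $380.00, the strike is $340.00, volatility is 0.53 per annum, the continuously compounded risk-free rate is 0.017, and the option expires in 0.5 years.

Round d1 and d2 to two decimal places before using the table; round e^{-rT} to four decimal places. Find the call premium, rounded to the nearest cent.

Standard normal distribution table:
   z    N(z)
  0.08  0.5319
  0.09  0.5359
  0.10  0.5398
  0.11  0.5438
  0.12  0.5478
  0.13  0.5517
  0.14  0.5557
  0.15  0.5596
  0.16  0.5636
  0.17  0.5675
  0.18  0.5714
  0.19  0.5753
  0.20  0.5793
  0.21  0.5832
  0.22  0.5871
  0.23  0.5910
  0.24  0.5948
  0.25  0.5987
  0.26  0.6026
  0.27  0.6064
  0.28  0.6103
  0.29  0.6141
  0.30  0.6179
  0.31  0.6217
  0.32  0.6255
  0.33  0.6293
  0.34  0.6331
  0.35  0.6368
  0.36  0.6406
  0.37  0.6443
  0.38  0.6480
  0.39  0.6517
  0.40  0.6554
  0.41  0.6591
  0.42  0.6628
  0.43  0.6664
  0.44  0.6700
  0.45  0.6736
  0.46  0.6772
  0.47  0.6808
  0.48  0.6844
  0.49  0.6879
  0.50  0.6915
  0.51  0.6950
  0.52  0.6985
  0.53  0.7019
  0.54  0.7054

T = 0.5;  σ√T = 0.3748
d₁ = [ln(380/340) + (0.017 + 0.53²/2)·0.5] / 0.3748 = [0.1112 + 0.0787] / 0.3748 = 0.5069 → 0.51
d₂ = d₁ − σ√T = 0.5069 − 0.3748 = 0.1321 → 0.13
exp(−rT) = exp(−0.017·0.5) = 0.9915
N(d₁) = N(0.51) = 0.6950;  N(d₂) = N(0.13) = 0.5517
C = 380·0.6950 − 340·0.9915·0.5517 = 264.1000 − 185.9836 = 78.1164

$78.12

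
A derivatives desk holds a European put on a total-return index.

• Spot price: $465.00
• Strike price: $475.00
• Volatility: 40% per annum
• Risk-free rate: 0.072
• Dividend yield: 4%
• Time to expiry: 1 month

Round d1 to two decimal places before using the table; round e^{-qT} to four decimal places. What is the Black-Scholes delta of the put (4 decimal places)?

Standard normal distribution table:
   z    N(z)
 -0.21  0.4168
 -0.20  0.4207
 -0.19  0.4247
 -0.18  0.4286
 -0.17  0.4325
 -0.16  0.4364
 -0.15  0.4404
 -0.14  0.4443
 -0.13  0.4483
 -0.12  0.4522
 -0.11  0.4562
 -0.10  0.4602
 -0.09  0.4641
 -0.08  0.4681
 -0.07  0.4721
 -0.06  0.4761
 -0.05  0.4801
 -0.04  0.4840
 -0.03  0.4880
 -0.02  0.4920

-0.5380

σ√T = 0.4 × 0.2887 = 0.1155
ln(S/K) + (r − q + σ²/2)T = ln(465/475) + (0.072 − 0.04 + 0.4²/2)·0.08333 = -0.0213 + 0.0093 = -0.0119
d₁ = -0.0119 / 0.1155 = -0.1034 → -0.10
N(d₁) = N(-0.10) = 0.4602
Δ_put = e^(−qT)·(N(d₁) − 1) = 0.9967·(0.4602 − 1) = -0.5380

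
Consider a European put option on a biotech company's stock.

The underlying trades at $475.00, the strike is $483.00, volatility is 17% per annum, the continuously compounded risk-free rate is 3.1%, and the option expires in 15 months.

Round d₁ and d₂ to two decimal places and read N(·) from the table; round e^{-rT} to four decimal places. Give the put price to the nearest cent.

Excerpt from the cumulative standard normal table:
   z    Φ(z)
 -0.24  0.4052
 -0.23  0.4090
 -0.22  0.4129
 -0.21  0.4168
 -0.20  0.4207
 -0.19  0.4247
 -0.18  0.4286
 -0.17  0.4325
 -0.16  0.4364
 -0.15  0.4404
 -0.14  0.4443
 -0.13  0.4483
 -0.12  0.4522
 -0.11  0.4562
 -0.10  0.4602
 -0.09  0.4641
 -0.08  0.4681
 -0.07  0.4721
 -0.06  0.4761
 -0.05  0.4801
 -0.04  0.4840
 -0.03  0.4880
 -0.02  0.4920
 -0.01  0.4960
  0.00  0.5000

$30.63

T = 1.25;  σ√T = 0.1901
d₁ = [ln(475/483) + (0.031 + 0.17²/2)·1.25] / 0.1901 = [-0.0167 + 0.0568] / 0.1901 = 0.2110 ≈ 0.21
d₂ = d₁ − σ√T = 0.2110 − 0.1901 = 0.0210 ≈ 0.02
exp(−rT) = exp(−0.031·1.25) = 0.9620
N(−d₂) = N(-0.02) = 0.4920;  N(−d₁) = N(-0.21) = 0.4168
P = 483·0.9620·0.4920 − 475·0.4168 = 228.6058 − 197.9800 = 30.6258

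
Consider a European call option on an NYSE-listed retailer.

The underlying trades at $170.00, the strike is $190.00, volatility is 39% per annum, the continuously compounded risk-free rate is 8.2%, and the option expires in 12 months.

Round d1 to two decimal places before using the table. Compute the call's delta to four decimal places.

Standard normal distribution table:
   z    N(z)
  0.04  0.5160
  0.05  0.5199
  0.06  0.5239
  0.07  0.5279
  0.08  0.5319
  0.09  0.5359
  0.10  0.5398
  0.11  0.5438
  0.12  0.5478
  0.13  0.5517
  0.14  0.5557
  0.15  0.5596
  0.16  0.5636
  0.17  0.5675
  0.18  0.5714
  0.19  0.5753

0.5478

T = 1;  σ√T = 0.3900
d₁ = [ln(170/190) + (0.082 + 0.39²/2)·1] / 0.3900 = [-0.1112 + 0.1581] / 0.3900 = 0.1201 which rounds to 0.12
N(d₁) = N(0.12) = 0.5478
Δ_call = N(d₁) = 0.5478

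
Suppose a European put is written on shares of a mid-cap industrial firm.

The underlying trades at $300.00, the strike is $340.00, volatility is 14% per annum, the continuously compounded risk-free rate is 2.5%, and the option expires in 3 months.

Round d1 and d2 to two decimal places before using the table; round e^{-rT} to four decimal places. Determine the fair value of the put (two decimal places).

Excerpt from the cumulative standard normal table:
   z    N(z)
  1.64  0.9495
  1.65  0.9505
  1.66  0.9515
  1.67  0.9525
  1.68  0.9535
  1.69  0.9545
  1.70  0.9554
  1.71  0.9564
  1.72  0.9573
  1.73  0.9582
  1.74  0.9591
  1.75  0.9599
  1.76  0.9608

$38.32

σ√T = 0.14·√0.25 = 0.0700
ln(S/K) + (r + σ²/2)T = ln(300/340) + (0.025 + 0.14²/2)·0.25 = -0.1252 + 0.0087 = -0.1165
d₁ = -0.1165 / 0.0700 = -1.6638 → -1.66
d₂ = d₁ − σ√T = -1.6638 − 0.0700 = -1.7338 → -1.73
exp(−rT) = exp(−0.025·0.25) = 0.9938
P = 340·0.9938·N(1.73) − 300·N(1.66) = 340·0.9938·0.9582 − 300·0.9515 = 323.7681 − 285.4500 = 38.3181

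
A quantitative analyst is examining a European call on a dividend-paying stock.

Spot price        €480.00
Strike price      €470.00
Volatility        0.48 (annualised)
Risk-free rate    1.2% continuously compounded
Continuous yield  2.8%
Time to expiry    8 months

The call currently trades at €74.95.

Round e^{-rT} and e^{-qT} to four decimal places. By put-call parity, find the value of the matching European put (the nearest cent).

€70.07

exp(−qT) = exp(−0.028·0.6667) = 0.9815;  exp(−rT) = exp(−0.012·0.6667) = 0.9920
Put-call parity: C − P = S·e^(−qT) − K·e^(−rT) = 480·0.9815 − 470·0.9920 = 471.1200 − 466.2400 = 4.8800
P = C − (C − P) = 74.95 − (4.8800) = 70.0700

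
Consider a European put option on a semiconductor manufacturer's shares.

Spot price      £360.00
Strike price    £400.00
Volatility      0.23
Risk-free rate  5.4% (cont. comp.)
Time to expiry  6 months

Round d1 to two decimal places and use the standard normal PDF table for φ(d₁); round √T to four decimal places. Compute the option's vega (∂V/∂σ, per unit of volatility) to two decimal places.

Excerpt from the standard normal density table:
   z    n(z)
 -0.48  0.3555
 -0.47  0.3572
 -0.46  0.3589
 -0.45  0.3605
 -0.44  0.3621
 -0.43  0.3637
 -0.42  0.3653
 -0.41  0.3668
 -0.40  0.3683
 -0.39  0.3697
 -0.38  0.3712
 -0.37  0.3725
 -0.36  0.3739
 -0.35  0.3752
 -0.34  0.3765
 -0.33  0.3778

σ√T = 0.23 × 0.7071 = 0.1626
ln(S/K) + (r + σ²/2)T = ln(360/400) + (0.054 + 0.23²/2)·0.5 = -0.1054 + 0.0402 = -0.0651
d₁ = -0.0651 / 0.1626 = -0.4005 ≈ -0.40
√T = √0.5 = 0.7071
φ(d₁) = φ(-0.40) = 0.3683
vega = S·φ(d₁)·√T = 360·0.3683·0.7071 = 93.7530

93.75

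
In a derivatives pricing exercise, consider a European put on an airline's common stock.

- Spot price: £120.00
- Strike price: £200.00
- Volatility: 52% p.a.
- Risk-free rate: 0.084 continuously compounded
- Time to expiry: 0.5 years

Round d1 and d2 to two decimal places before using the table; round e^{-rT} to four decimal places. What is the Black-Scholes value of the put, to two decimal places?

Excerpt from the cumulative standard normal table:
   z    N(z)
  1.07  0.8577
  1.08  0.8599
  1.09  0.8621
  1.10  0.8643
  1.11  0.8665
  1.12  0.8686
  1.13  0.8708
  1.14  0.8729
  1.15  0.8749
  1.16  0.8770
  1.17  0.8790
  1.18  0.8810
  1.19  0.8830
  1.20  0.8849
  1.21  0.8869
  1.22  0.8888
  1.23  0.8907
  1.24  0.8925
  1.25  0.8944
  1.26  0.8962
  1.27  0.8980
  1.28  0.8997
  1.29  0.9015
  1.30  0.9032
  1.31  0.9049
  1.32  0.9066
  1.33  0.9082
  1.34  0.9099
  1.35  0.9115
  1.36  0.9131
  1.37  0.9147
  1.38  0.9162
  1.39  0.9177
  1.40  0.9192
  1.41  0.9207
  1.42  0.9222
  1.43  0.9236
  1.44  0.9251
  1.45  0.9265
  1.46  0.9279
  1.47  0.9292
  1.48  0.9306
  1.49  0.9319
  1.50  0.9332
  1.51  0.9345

£74.50

σ√T = 0.52 × 0.7071 = 0.3677
d₁ = [ln(120/200) + (0.084 + 0.52²/2)·0.5] / 0.3677 = [-0.5108 + 0.1096] / 0.3677 = -1.0912 → -1.09
d₂ = d₁ − σ√T = -1.0912 − 0.3677 = -1.4589 → -1.46
exp(−rT) = exp(−0.084·0.5) = 0.9589
P = 200·0.9589·N(1.46) − 120·N(1.09) = 200·0.9589·0.9279 − 120·0.8621 = 177.9527 − 103.4520 = 74.5007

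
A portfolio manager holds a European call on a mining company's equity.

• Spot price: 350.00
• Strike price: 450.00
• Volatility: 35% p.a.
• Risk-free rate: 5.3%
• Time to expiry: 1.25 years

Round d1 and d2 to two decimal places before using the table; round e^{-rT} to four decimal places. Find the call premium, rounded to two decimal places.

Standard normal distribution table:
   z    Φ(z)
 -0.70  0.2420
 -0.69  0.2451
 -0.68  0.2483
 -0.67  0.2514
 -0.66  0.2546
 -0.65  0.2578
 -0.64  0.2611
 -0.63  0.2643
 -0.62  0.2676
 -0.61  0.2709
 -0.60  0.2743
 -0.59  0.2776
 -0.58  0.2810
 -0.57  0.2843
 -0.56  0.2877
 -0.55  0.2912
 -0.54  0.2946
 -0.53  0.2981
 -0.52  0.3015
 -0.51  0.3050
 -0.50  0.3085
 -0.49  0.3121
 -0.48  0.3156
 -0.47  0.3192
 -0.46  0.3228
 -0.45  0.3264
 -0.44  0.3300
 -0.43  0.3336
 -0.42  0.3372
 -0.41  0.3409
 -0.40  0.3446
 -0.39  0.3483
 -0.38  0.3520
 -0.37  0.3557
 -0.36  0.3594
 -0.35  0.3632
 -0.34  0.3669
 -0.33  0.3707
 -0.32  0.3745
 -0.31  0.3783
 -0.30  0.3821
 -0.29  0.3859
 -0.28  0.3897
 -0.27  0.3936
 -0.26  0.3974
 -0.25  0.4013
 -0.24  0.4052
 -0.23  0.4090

σ√T = 0.35·√1.25 = 0.3913
d₁ = [ln(350/450) + (0.053 + 0.35²/2)·1.25] / 0.3913 = [-0.2513 + 0.1428] / 0.3913 = -0.2773 ≈ -0.28
d₂ = d₁ − σ√T = -0.2773 − 0.3913 = -0.6686 ≈ -0.67
exp(−rT) = exp(−0.053·1.25) = 0.9359
N(d₁) = N(-0.28) = 0.3897;  N(d₂) = N(-0.67) = 0.2514
C = 350·0.3897 − 450·0.9359·0.2514 = 136.3950 − 105.8784 = 30.5166

30.52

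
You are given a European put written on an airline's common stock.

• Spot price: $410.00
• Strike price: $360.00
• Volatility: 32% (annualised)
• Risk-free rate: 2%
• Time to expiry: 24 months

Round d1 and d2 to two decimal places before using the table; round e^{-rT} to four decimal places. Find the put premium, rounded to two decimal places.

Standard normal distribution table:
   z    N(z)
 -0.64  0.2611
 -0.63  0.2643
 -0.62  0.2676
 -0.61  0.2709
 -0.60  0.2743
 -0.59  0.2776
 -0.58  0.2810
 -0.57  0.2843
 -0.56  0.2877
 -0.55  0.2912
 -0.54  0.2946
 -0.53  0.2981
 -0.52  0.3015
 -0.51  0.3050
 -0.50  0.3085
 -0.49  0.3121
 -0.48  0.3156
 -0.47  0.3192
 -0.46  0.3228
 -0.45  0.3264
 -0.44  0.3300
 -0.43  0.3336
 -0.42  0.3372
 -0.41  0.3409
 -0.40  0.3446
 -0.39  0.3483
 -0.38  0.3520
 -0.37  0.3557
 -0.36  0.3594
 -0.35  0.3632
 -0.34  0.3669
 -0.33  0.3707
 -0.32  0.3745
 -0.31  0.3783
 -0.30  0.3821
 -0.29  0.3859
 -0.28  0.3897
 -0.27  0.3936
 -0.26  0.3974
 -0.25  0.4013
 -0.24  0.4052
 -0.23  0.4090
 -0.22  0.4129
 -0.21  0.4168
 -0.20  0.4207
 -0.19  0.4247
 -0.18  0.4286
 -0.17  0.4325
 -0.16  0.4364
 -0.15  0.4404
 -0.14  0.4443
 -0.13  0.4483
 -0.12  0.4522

$39.87

σ√T = 0.32 × 1.4142 = 0.4525
d₁ = [ln(410/360) + (0.02 + 0.32²/2)·2] / 0.4525 = [0.1301 + 0.1424] / 0.4525 = 0.6020 which rounds to 0.60
d₂ = d₁ − σ√T = 0.6020 − 0.4525 = 0.1495 which rounds to 0.15
e^(−rT) = e^(−0.02·2) = 0.9608
N(−d₂) = N(-0.15) = 0.4404;  N(−d₁) = N(-0.60) = 0.2743
P = 360·0.9608·0.4404 − 410·0.2743 = 152.3291 − 112.4630 = 39.8661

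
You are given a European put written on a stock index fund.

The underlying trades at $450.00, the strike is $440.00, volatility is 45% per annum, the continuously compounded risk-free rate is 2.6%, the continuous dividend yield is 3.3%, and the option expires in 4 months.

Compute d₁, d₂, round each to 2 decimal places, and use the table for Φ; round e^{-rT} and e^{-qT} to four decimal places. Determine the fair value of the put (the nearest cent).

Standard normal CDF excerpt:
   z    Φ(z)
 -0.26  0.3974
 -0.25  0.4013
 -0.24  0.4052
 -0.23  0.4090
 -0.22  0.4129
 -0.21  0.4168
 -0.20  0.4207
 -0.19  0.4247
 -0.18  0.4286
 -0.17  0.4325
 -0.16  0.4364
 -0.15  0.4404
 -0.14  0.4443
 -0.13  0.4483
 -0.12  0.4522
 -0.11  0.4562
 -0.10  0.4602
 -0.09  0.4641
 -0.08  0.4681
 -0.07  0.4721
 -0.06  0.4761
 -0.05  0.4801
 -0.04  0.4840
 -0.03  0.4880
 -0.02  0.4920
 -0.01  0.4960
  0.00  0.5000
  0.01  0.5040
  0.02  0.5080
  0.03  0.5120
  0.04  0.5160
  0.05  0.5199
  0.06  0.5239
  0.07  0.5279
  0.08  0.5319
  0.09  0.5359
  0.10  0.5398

$41.27

T = 0.3333;  σ√T = 0.2598
d₁ = [ln(450/440) + (0.026 − 0.033 + ½·0.45²)·0.3333] / (σ√T) = (0.0225 + 0.0314) / 0.2598 = 0.2074 ⇒ 0.21
d₂ = 0.2074 − 0.2598 = -0.0524 ⇒ -0.05
exp(−qT) = exp(−0.033·0.3333) = 0.9891;  exp(−rT) = exp(−0.026·0.3333) = 0.9914
N(−d₂) = N(0.05) = 0.5199;  N(−d₁) = N(-0.21) = 0.4168
P = 440·0.9914·0.5199 − 450·0.9891·0.4168 = 226.7887 − 185.5156 = 41.2731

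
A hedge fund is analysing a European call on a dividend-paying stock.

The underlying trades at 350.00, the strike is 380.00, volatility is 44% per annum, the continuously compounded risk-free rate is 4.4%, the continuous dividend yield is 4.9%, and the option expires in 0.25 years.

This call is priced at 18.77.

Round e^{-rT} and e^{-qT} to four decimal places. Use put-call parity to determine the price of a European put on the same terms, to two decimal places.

exp(−qT) = exp(−0.049·0.25) = 0.9878;  exp(−rT) = exp(−0.044·0.25) = 0.9891
Put-call parity: C − P = S·e^(−qT) − K·e^(−rT) = 350·0.9878 − 380·0.9891 = 345.7300 − 375.8580 = -30.1280
P = C − (C − P) = 18.77 − (-30.1280) = 48.8980

48.90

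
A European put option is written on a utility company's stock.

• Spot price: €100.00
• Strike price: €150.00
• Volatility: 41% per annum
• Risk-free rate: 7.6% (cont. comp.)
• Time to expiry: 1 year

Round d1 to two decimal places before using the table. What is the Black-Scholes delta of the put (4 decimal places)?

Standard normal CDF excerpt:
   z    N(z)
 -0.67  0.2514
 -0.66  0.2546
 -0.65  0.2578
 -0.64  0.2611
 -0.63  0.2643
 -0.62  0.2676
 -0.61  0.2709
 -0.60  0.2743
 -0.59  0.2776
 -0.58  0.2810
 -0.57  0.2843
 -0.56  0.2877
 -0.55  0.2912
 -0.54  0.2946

T = 1;  σ√T = 0.4100
d₁ = [ln(100/150) + (0.076 + 0.41²/2)·1] / 0.4100 = [-0.4055 + 0.1600] / 0.4100 = -0.5986 ⇒ -0.60
N(d₁) = N(-0.60) = 0.2743
Δ_put = N(d₁) − 1 = 0.2743 − 1 = -0.7257

-0.7257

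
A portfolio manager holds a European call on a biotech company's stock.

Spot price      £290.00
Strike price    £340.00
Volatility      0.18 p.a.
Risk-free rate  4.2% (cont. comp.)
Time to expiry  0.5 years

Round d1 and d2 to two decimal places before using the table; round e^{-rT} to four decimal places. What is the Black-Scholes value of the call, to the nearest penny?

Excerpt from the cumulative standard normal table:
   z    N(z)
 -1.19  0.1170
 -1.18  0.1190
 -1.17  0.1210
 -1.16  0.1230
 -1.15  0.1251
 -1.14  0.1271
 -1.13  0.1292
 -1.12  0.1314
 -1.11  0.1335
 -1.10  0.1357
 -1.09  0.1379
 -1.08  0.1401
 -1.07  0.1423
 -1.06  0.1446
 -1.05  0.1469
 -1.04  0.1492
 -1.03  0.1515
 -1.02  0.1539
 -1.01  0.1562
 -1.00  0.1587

T = 0.5;  σ√T = 0.1273
d₁ = [ln(290/340) + (0.042 + 0.18²/2)·0.5] / 0.1273 = [-0.1591 + 0.0291] / 0.1273 = -1.0211 ⇒ -1.02
d₂ = d₁ − σ√T = -1.0211 − 0.1273 = -1.1484 ⇒ -1.15
e^(−rT) = e^(−0.042·0.5) = 0.9792
C = 290·N(-1.02) − 340·0.9792·N(-1.15) = 290·0.1539 − 340·0.9792·0.1251 = 44.6310 − 41.6493 = 2.9817

£2.98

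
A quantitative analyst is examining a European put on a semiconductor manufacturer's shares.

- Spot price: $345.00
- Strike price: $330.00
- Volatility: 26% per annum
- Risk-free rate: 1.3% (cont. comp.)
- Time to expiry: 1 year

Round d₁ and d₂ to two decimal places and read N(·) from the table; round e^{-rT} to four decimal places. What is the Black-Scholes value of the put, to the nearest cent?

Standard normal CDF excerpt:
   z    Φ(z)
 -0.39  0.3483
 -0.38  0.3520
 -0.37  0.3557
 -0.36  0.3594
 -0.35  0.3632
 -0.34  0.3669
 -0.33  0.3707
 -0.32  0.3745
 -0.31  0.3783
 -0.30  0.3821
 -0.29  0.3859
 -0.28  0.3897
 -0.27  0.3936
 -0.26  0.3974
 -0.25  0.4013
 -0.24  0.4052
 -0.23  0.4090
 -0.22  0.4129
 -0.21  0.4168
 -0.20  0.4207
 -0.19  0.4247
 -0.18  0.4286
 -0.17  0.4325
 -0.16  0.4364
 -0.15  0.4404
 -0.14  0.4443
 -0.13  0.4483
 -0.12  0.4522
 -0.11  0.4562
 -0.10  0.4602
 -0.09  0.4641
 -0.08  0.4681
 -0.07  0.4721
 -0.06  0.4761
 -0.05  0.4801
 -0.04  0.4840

σ√T = 0.26·√1 = 0.2600
ln(S/K) + (r + σ²/2)T = ln(345/330) + (0.013 + 0.26²/2)·1 = 0.0445 + 0.0468 = 0.0913
d₁ = 0.0913 / 0.2600 = 0.3510 ≈ 0.35
d₂ = d₁ − σ√T = 0.3510 − 0.2600 = 0.0910 ≈ 0.09
exp(−rT) = exp(−0.013·1) = 0.9871
P = 330·0.9871·N(-0.09) − 345·N(-0.35) = 330·0.9871·0.4641 − 345·0.3632 = 151.1773 − 125.3040 = 25.8733

$25.87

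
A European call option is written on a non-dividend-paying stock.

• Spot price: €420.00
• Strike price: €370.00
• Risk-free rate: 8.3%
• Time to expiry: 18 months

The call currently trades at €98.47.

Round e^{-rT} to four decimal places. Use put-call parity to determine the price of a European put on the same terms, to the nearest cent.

€5.14

e^(−rT) = e^(−0.083·1.5) = 0.8829
Put-call parity: C − P = S − K·e^(−rT) = 420 − 370·0.8829 = 420 − 326.6730 = 93.3270
P = C − (C − P) = 98.47 − (93.3270) = 5.1430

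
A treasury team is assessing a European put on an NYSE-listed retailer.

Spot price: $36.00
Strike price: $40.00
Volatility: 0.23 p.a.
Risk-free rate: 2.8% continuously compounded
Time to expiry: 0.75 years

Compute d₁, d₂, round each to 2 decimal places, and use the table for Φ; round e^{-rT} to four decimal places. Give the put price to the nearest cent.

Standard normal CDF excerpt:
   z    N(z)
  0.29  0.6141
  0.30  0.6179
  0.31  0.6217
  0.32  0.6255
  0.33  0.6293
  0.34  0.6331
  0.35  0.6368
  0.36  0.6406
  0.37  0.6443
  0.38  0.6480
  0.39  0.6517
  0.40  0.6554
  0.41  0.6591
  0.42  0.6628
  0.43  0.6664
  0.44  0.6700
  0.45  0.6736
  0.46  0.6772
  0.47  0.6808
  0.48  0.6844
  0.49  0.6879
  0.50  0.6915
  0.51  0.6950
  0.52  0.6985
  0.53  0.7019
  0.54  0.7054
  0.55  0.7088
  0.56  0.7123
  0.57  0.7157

σ√T = 0.23 × 0.8660 = 0.1992
d₁ = [ln(36/40) + (0.028 + 0.23²/2)·0.75] / 0.1992 = [-0.1054 + 0.0408] / 0.1992 = -0.3239 → -0.32
d₂ = d₁ − σ√T = -0.3239 − 0.1992 = -0.5231 → -0.52
e^(−rT) = e^(−0.028·0.75) = 0.9792
N(−d₂) = N(0.52) = 0.6985;  N(−d₁) = N(0.32) = 0.6255
P = 40·0.9792·0.6985 − 36·0.6255 = 27.3588 − 22.5180 = 4.8408

$4.84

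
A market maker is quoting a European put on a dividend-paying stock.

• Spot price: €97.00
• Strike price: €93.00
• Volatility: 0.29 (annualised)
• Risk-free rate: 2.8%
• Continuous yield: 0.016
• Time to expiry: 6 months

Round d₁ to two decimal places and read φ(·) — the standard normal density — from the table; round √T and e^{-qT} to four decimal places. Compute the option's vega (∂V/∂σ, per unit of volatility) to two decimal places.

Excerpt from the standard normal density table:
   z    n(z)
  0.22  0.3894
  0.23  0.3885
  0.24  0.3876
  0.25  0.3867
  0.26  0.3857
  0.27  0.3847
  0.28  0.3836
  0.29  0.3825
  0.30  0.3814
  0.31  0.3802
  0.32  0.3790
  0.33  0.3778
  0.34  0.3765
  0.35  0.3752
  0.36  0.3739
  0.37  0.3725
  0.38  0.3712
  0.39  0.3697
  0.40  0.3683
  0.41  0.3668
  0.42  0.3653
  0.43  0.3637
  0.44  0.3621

25.62

T = 0.5;  σ√T = 0.2051
ln(S/K) + (r − q + σ²/2)T = ln(97/93) + (0.028 − 0.016 + 0.29²/2)·0.5 = 0.0421 + 0.0270 = 0.0691
d₁ = 0.0691 / 0.2051 = 0.3372 which rounds to 0.34
√T = √0.5 = 0.7071
φ(d₁) = φ(0.34) = 0.3765
e^(−qT) = e^(−0.016·0.5) = 0.9920
vega = S·e^(−qT)·φ(d₁)·√T = 97·0.9920·0.3765·0.7071 = 25.6171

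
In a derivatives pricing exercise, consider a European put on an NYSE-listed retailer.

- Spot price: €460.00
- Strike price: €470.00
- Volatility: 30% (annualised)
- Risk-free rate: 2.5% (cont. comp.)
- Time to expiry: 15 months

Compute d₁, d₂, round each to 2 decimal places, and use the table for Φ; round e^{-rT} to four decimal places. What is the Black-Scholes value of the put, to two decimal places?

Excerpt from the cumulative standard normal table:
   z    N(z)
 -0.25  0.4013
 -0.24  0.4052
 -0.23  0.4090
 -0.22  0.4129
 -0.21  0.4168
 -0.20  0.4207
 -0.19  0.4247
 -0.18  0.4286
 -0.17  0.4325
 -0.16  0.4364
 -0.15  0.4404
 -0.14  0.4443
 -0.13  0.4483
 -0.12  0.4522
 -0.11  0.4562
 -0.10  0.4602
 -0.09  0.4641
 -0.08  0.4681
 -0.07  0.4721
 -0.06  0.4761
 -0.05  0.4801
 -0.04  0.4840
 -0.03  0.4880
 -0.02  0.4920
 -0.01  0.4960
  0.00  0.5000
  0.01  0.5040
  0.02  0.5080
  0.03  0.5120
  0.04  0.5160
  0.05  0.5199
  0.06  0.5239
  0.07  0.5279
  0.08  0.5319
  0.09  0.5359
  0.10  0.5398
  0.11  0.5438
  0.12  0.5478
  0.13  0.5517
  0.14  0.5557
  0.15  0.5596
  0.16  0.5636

€59.61

σ√T = 0.3 × 1.1180 = 0.3354
d₁ = [ln(460/470) + (0.025 + 0.3²/2)·1.25] / 0.3354 = [-0.0215 + 0.0875] / 0.3354 = 0.1968 → 0.20
d₂ = d₁ − σ√T = 0.1968 − 0.3354 = -0.1387 → -0.14
exp(−rT) = exp(−0.025·1.25) = 0.9692
N(−d₂) = N(0.14) = 0.5557;  N(−d₁) = N(-0.20) = 0.4207
P = 470·0.9692·0.5557 − 460·0.4207 = 253.1347 − 193.5220 = 59.6127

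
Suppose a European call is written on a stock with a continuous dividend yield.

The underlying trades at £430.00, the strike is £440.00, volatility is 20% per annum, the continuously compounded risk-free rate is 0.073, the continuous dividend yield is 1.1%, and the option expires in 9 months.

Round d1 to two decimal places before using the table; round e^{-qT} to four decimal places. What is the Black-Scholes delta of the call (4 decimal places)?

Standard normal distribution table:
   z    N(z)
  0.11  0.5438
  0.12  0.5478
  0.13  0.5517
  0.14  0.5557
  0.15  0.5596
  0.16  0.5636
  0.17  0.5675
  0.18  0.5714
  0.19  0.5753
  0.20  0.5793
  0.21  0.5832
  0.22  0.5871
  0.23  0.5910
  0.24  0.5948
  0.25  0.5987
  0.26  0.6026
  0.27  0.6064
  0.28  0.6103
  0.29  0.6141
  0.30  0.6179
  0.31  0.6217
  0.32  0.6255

σ√T = 0.2·√0.75 = 0.1732
d₁ = [ln(430/440) + (0.073 − 0.011 + ½·0.2²)·0.75] / (σ√T) = (-0.0230 + 0.0615) / 0.1732 = 0.2223 ≈ 0.22
N(d₁) = N(0.22) = 0.5871
Δ_call = e^(−qT)·N(d₁) = 0.9918·0.5871 = 0.5823

0.5823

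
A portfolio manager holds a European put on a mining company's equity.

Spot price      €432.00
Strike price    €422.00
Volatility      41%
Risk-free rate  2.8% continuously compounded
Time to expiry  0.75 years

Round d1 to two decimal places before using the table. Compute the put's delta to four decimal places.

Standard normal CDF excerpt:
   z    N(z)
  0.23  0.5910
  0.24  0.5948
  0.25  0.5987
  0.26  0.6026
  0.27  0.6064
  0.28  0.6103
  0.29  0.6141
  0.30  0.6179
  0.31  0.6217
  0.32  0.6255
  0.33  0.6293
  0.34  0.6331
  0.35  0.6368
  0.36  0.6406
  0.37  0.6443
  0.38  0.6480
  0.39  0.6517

σ√T = 0.41 × 0.8660 = 0.3551
d₁ = [ln(432/422) + (0.028 + 0.41²/2)·0.75] / 0.3551 = [0.0234 + 0.0840] / 0.3551 = 0.3026 ≈ 0.30
N(d₁) = N(0.30) = 0.6179
Δ_put = N(d₁) − 1 = 0.6179 − 1 = -0.3821

-0.3821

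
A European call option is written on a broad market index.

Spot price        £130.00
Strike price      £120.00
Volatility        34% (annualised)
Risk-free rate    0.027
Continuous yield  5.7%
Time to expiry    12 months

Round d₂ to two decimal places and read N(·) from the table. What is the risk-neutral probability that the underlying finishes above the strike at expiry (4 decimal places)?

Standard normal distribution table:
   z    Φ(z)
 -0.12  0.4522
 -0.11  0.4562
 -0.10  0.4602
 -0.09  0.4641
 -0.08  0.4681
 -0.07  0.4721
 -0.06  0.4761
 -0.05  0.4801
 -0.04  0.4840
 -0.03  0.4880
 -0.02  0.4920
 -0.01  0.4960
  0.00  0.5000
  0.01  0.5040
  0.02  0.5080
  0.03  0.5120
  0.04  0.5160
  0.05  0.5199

σ√T = 0.34·√1 = 0.3400
d₁ = [ln(130/120) + (0.027 − 0.057 + ½·0.34²)·1] / (σ√T) = (0.0800 + 0.0278) / 0.3400 = 0.3172 → 0.32
d₂ = 0.3172 − 0.3400 = -0.0228 → -0.02
Pr(exercise) under Q = N(d₂) = 0.4920

0.4920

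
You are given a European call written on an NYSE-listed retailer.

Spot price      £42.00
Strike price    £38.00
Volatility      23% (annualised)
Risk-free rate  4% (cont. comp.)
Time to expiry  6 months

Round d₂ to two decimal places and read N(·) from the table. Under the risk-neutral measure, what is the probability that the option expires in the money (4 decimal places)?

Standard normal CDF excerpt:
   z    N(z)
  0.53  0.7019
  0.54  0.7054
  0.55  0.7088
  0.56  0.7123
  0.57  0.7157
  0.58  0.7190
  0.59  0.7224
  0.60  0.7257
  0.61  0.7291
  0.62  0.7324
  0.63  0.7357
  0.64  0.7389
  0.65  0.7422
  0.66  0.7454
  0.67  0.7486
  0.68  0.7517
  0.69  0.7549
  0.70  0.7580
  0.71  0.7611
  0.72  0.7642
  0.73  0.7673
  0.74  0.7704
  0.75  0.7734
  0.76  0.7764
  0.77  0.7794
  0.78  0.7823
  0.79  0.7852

0.7454

σ√T = 0.23 × 0.7071 = 0.1626
d₁ = [ln(42/38) + (0.04 + 0.23²/2)·0.5] / 0.1626 = [0.1001 + 0.0332] / 0.1626 = 0.8197 ≈ 0.82
d₂ = d₁ − σ√T = 0.8197 − 0.1626 = 0.6570 ≈ 0.66
Pr(exercise) under Q = N(d₂) = 0.7454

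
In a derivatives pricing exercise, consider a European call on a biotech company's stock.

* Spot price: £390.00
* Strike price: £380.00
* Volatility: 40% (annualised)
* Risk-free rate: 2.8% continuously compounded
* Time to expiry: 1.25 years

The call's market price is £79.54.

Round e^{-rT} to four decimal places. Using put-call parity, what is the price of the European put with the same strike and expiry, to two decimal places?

exp(−rT) = exp(−0.028·1.25) = 0.9656
Put-call parity: C − P = S − K·e^(−rT) = 390 − 380·0.9656 = 390 − 366.9280 = 23.0720
P = C − (C − P) = 79.54 − (23.0720) = 56.4680

£56.47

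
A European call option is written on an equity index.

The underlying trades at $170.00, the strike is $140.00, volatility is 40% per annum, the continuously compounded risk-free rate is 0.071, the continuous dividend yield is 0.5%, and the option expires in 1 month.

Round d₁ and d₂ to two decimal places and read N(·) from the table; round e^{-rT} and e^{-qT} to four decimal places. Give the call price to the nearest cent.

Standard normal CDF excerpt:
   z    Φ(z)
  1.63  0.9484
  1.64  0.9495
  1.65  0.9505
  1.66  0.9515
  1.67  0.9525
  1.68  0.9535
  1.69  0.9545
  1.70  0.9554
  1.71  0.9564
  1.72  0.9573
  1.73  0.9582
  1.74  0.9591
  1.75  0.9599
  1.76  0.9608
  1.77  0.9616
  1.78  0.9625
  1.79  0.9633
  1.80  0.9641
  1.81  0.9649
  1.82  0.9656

σ√T = 0.4·√0.08333 = 0.1155
d₁ = [ln(170/140) + (0.071 − 0.005 + ½·0.4²)·0.08333] / (σ√T) = (0.1942 + 0.0122) / 0.1155 = 1.7868 ⇒ 1.79
d₂ = 1.7868 − 0.1155 = 1.6713 ⇒ 1.67
e^(−qT) = e^(−0.005·0.08333) = 0.9996;  e^(−rT) = e^(−0.071·0.08333) = 0.9941
N(d₁) = N(1.79) = 0.9633;  N(d₂) = N(1.67) = 0.9525
C = 170·0.9996·0.9633 − 140·0.9941·0.9525 = 163.6955 − 132.5632 = 31.1323

$31.13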